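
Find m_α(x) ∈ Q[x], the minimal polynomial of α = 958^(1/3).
m_α(x) = x^3 - 958

α satisfies α^3 = 958, so x^3 - 958 annihilates α. By the rational root test, a rational root p/q (in lowest terms) of x^3 - 958 would satisfy p^3 = 958 q^3, forcing q = 1 and p^3 = 958; but 958 is not a perfect cube, contradiction. A monic cubic over Q with no rational root is irreducible (any nontrivial factorization would include a linear factor). Hence x^3 - 958 is the minimal polynomial of α, and in particular [Q(α):Q] = 3.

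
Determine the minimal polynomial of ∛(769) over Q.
m_α(x) = x^3 - 769

α satisfies α^3 = 769, so x^3 - 769 annihilates α. By the rational root test, a rational root p/q (in lowest terms) of x^3 - 769 would satisfy p^3 = 769 q^3, forcing q = 1 and p^3 = 769; but 769 is not a perfect cube, contradiction. A monic cubic over Q with no rational root is irreducible (any nontrivial factorization would include a linear factor). Hence x^3 - 769 is the minimal polynomial of α, and in particular [Q(α):Q] = 3.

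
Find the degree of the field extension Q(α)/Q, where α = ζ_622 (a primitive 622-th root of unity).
[Q(α):Q] = 310

The minimal polynomial of ζ_622 over Q is the 622-th cyclotomic polynomial Φ_622(x), which is irreducible over Q and has degree φ(622) = 310. Hence [Q(α):Q] = φ(622) = 310.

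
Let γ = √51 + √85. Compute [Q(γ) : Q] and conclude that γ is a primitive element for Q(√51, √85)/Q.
[Q(γ) : Q] = 4 (equivalently, Q(γ) = Q(√51, √85))

Obviously Q(γ) ⊆ Q(√51, √85), and [Q(√51, √85):Q] = 4 (since 51, 85 are distinct squarefree integers > 1 with 4335 not a perfect square). To show equality we compute the minimal polynomial of γ. From γ = √51 + √85: γ^2 = 51 + 2√(4335) + 85 = 136 + 2√(4335), so γ^2 - 136 = 2√(4335); squaring, (γ^2 - 136)^2 = 4·4335, i.e. γ^4 - 272γ^2 + 18496 - 17340 = 0, i.e. γ^4 - 272γ^2 + 1156 = 0. So γ is a root of x^4 - 272x^2 + 1156. This polynomial is irreducible over Q: it has no rational root (each ±√51 ± √85 is irrational), and any factorization into two quadratics over Q would force √(4335) ∈ Q (pairing opposite roots) or √51, √85 ∈ Q (other pairings), all impossible. Hence [Q(γ):Q] = 4 = [Q(√51, √85):Q], so Q(γ) = Q(√51, √85).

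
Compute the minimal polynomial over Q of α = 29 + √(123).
m_α(x) = x^2 - 58x + 718

From α - 29 = √(123), squaring gives (α - 29)^2 = 123, i.e. α^2 - 58α + 841 = 123, so α^2 - 58α + 718 = 0. The discriminant of x^2 - 58x + 718 is (-58)^2 - 4·(718) = 3364 - 2872 = 492, and 4·(123) is not a perfect square in Q since 123 is squarefree and ≠ 1. Hence x^2 - 58x + 718 is irreducible over Q and is the minimal polynomial of α.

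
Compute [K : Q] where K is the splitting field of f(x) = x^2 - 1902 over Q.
[K : Q] = 2

f(x) = x^2 - 1902 factors as (x - √1902)(x + √1902). The splitting field is K = Q(√1902). Since 1902 is squarefree and > 1, it is not a perfect square, so x^2 - 1902 is irreducible over Q and [Q(√1902) : Q] = 2. Hence [K : Q] = 2.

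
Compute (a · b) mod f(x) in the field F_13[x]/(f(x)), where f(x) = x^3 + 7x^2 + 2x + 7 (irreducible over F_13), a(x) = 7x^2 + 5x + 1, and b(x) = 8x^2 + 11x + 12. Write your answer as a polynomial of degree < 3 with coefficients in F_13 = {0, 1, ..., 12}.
a · b ≡ 10x^2 + 8x (mod f(x))

Multiply in F_13[x]: a(x)·b(x) = (7x^2 + 5x + 1)·(8x^2 + 11x + 12) = 4x^4 + 4x^2 + 6x + 12. This has degree ≥ 3, so divide by f(x) over F_13: 4x^4 + 4x^2 + 6x + 12 = (4x + 11)·(x^3 + 7x^2 + 2x + 7) + (10x^2 + 8x). Hence a·b ≡ 10x^2 + 8x (mod f). (F_13[x]/(f) is a field with 13^3 = 2197 elements since f is irreducible of degree 3.)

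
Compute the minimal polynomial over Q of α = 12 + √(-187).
m_α(x) = x^2 - 24x + 331

From α - 12 = √(-187), squaring gives (α - 12)^2 = -187, i.e. α^2 - 24α + 144 = -187, so α^2 - 24α + 331 = 0. The discriminant of x^2 - 24x + 331 is (-24)^2 - 4·(331) = 576 - 1324 = -748, and 4·(-187) is not a perfect square in Q since -187 is squarefree and ≠ 1. Hence x^2 - 24x + 331 is irreducible over Q and is the minimal polynomial of α.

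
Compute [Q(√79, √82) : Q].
[Q(√79, √82) : Q] = 4

[Q(√79):Q] = 2 (min poly x^2 - 79, irreducible since 79 is squarefree > 1). For the top step, suppose √82 ∈ Q(√79), say √82 = c + d√79 with c, d ∈ Q. Squaring: 82 = c^2 + 79d^2 + 2cd√79. Since √79 ∉ Q this forces 2cd = 0. If d = 0 then √82 = c ∈ Q, contradicting 82 squarefree > 1. If c = 0 then 82 = 79d^2, so 79·82 = (79d)^2 is a perfect square in Q — but 79·82 = 6478 is not a perfect square (since 79 and 82 are distinct squarefree integers). Contradiction. Hence √82 ∉ Q(√79), so x^2 - 82 stays irreducible over Q(√79) and [Q(√79, √82) : Q(√79)] = 2. By the tower law, [Q(√79, √82) : Q] = 2 · 2 = 4.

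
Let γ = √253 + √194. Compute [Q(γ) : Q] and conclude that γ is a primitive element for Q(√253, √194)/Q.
[Q(γ) : Q] = 4 (equivalently, Q(γ) = Q(√253, √194))

Obviously Q(γ) ⊆ Q(√253, √194), and [Q(√253, √194):Q] = 4 (since 253, 194 are distinct squarefree integers > 1 with 49082 not a perfect square). To show equality we compute the minimal polynomial of γ. From γ = √253 + √194: γ^2 = 253 + 2√(49082) + 194 = 447 + 2√(49082), so γ^2 - 447 = 2√(49082); squaring, (γ^2 - 447)^2 = 4·49082, i.e. γ^4 - 894γ^2 + 199809 - 196328 = 0, i.e. γ^4 - 894γ^2 + 3481 = 0. So γ is a root of x^4 - 894x^2 + 3481. This polynomial is irreducible over Q: it has no rational root (each ±√253 ± √194 is irrational), and any factorization into two quadratics over Q would force √(49082) ∈ Q (pairing opposite roots) or √253, √194 ∈ Q (other pairings), all impossible. Hence [Q(γ):Q] = 4 = [Q(√253, √194):Q], so Q(γ) = Q(√253, √194).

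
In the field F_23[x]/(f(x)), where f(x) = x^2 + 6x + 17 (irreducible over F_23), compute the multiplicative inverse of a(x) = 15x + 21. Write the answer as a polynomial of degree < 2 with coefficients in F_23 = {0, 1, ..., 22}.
a(x)^(-1) ≡ 11x (mod f(x))

Since f is irreducible over F_23, F_23[x]/(f) is a field and a(x) ≠ 0 has an inverse. Apply the extended Euclidean algorithm to f(x) and a(x) in F_23[x]: f(x) = (20x)·a(x) + (17). The last nonzero remainder is the constant 17 = gcd(f, a) in F_23. Back-substituting through the division chain expresses 17 = s(x)·a(x) + t(x)·f(x) with s(x) ≡ 3x (mod f), so (3x)·a(x) ≡ 17 (mod f). Multiplying by 17^(-1) ≡ 19 in F_23 gives a(x)^(-1) ≡ 19·(3x) ≡ 11x (mod f). Check: (15x + 21)·(11x) = 4x^2 + x ≡ 1 (mod x^2 + 6x + 17).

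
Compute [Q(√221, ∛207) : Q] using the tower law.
[Q(√221, ∛207) : Q] = 6

Let L = Q(√221, ∛207). Since Q(√221) ⊂ L and [Q(√221):Q] = 2, the tower law gives 2 | [L:Q]. Likewise Q(∛207) ⊂ L with [Q(∛207):Q] = 3 (because 207 is not a perfect cube), so 3 | [L:Q]. As gcd(2,3) = 1, [L:Q] is divisible by 6. Conversely L is generated over Q by √221 and ∛207, so [L:Q] ≤ 2·3 = 6. Therefore [Q(√221, ∛207) : Q] = 6.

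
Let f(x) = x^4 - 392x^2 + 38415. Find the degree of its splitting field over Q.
[K : Q] = 4

Solving the quadratic in x^2: x^2 = (392 ± √(392^2 - 4·38415))/2 = (392 ± √4)/2 = (392 ± 2)/2, giving x^2 = 195 or x^2 = 197. So f(x) = (x^2 - 195)(x^2 - 197) and the roots of f are ±√195, ±√197. Hence the splitting field is K = Q(√195, √197). Since 195 and 197 are distinct squarefree integers > 1, their product 38415 is not a perfect square, so √197 ∉ Q(√195). By the tower law [K:Q] = [Q(√195,√197):Q(√195)] · [Q(√195):Q] = 2 · 2 = 4.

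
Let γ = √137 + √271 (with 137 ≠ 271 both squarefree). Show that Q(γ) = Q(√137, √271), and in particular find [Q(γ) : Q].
[Q(γ) : Q] = 4 (equivalently, Q(γ) = Q(√137, √271))

Obviously Q(γ) ⊆ Q(√137, √271), and [Q(√137, √271):Q] = 4 (since 137, 271 are distinct squarefree integers > 1 with 37127 not a perfect square). To show equality we compute the minimal polynomial of γ. From γ = √137 + √271: γ^2 = 137 + 2√(37127) + 271 = 408 + 2√(37127), so γ^2 - 408 = 2√(37127); squaring, (γ^2 - 408)^2 = 4·37127, i.e. γ^4 - 816γ^2 + 166464 - 148508 = 0, i.e. γ^4 - 816γ^2 + 17956 = 0. So γ is a root of x^4 - 816x^2 + 17956. This polynomial is irreducible over Q: it has no rational root (each ±√137 ± √271 is irrational), and any factorization into two quadratics over Q would force √(37127) ∈ Q (pairing opposite roots) or √137, √271 ∈ Q (other pairings), all impossible. Hence [Q(γ):Q] = 4 = [Q(√137, √271):Q], so Q(γ) = Q(√137, √271).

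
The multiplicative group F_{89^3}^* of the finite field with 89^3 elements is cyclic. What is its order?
|F_{89^3}^*| = 704968

F_{89^3} has 89^3 = 704969 elements; its multiplicative group consists of all nonzero elements, so |F_{89^3}^*| = 704969 - 1 = 704968. (It is cyclic since any finite subgroup of the multiplicative group of a field is cyclic.)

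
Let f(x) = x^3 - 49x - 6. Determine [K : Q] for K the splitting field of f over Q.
[K : Q] = 6

By the rational root test, any rational root of the monic integer polynomial f(x) = x^3 - 49x - 6 must be an integer dividing the constant term -6, i.e. one of ±{1, 2, 3, 6}. Evaluating: f(1) = -54, f(-1) = 42, f(2) = -96, f(-2) = 84, f(3) = -126, f(-3) = 114, f(6) = -84, f(-6) = 72; none is 0, so f has no rational root and is therefore irreducible over Q (a cubic with no linear factor over a field is irreducible). For an irreducible cubic, the Galois group is A_3 or S_3 according as the discriminant disc(f) = -4a^3 - 27b^2 = -4·(-49)^3 - 27·(-6)^2 = 469624 is or is not a square in Q. Here disc(f) = 469624 is not a perfect square in Q, so the Galois group of f over Q is not contained in A_3 and must be all of S_3. The splitting field has degree |S_3| = 6 over Q, so [K : Q] = 6.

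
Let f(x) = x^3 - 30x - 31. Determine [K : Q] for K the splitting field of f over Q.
[K : Q] = 6

By the rational root test, any rational root of the monic integer polynomial f(x) = x^3 - 30x - 31 must be an integer dividing the constant term -31, i.e. one of ±{1, 31}. Evaluating: f(1) = -60, f(-1) = -2, f(31) = 28830, f(-31) = -28892; none is 0, so f has no rational root and is therefore irreducible over Q (a cubic with no linear factor over a field is irreducible). For an irreducible cubic, the Galois group is A_3 or S_3 according as the discriminant disc(f) = -4a^3 - 27b^2 = -4·(-30)^3 - 27·(-31)^2 = 82053 is or is not a square in Q. Here disc(f) = 82053 is not a perfect square in Q, so the Galois group of f over Q is not contained in A_3 and must be all of S_3. The splitting field has degree |S_3| = 6 over Q, so [K : Q] = 6.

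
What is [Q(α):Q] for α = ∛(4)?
[Q(α):Q] = 3

The minimal polynomial of α is x^3 - 4, irreducible over Q since 4 is not a perfect cube (so x^3 - 4 has no rational root). Hence [Q(α):Q] = deg(m_α) = 3.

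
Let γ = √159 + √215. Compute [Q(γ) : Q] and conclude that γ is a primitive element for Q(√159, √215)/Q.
[Q(γ) : Q] = 4 (equivalently, Q(γ) = Q(√159, √215))

Obviously Q(γ) ⊆ Q(√159, √215), and [Q(√159, √215):Q] = 4 (since 159, 215 are distinct squarefree integers > 1 with 34185 not a perfect square). To show equality we compute the minimal polynomial of γ. From γ = √159 + √215: γ^2 = 159 + 2√(34185) + 215 = 374 + 2√(34185), so γ^2 - 374 = 2√(34185); squaring, (γ^2 - 374)^2 = 4·34185, i.e. γ^4 - 748γ^2 + 139876 - 136740 = 0, i.e. γ^4 - 748γ^2 + 3136 = 0. So γ is a root of x^4 - 748x^2 + 3136. This polynomial is irreducible over Q: it has no rational root (each ±√159 ± √215 is irrational), and any factorization into two quadratics over Q would force √(34185) ∈ Q (pairing opposite roots) or √159, √215 ∈ Q (other pairings), all impossible. Hence [Q(γ):Q] = 4 = [Q(√159, √215):Q], so Q(γ) = Q(√159, √215).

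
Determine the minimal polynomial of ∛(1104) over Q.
m_α(x) = x^3 - 1104

α satisfies α^3 = 1104, so x^3 - 1104 annihilates α. By the rational root test, a rational root p/q (in lowest terms) of x^3 - 1104 would satisfy p^3 = 1104 q^3, forcing q = 1 and p^3 = 1104; but 1104 is not a perfect cube, contradiction. A monic cubic over Q with no rational root is irreducible (any nontrivial factorization would include a linear factor). Hence x^3 - 1104 is the minimal polynomial of α, and in particular [Q(α):Q] = 3.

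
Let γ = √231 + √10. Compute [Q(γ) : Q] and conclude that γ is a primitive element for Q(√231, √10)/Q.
[Q(γ) : Q] = 4 (equivalently, Q(γ) = Q(√231, √10))

Obviously Q(γ) ⊆ Q(√231, √10), and [Q(√231, √10):Q] = 4 (since 231, 10 are distinct squarefree integers > 1 with 2310 not a perfect square). To show equality we compute the minimal polynomial of γ. From γ = √231 + √10: γ^2 = 231 + 2√(2310) + 10 = 241 + 2√(2310), so γ^2 - 241 = 2√(2310); squaring, (γ^2 - 241)^2 = 4·2310, i.e. γ^4 - 482γ^2 + 58081 - 9240 = 0, i.e. γ^4 - 482γ^2 + 48841 = 0. So γ is a root of x^4 - 482x^2 + 48841. This polynomial is irreducible over Q: it has no rational root (each ±√231 ± √10 is irrational), and any factorization into two quadratics over Q would force √(2310) ∈ Q (pairing opposite roots) or √231, √10 ∈ Q (other pairings), all impossible. Hence [Q(γ):Q] = 4 = [Q(√231, √10):Q], so Q(γ) = Q(√231, √10).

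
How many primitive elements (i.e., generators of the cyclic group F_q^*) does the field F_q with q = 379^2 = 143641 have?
There are φ(143640) = 31104 primitive elements

F_q^* is cyclic of order q - 1 = 143640. A cyclic group of order m has exactly φ(m) generators. Here m = 143640 = 2^3 · 3^3 · 5 · 7 · 19, so the number of primitive elements is φ(143640) = 31104.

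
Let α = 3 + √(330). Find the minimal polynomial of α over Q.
m_α(x) = x^2 - 6x - 321

From α - 3 = √(330), squaring gives (α - 3)^2 = 330, i.e. α^2 - 6α + 9 = 330, so α^2 - 6α - 321 = 0. The discriminant of x^2 - 6x - 321 is (-6)^2 - 4·(-321) = 36 + 1284 = 1320, and 4·(330) is not a perfect square in Q since 330 is squarefree and ≠ 1. Hence x^2 - 6x - 321 is irreducible over Q and is the minimal polynomial of α.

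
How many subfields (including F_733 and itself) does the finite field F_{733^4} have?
F_{733^4} has 3 subfields

The subfields of F_{p^n} are exactly the fields F_{p^d} for d | n (each is the fixed field of the unique index-d subgroup of Gal(F_{p^n}/F_p) ≅ Z/nZ). The divisors of n = 4 are {1, 2, 4}, giving 3 subfields: F_{733^1}, F_{733^2}, F_{733^4}.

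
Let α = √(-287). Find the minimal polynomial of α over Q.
m_α(x) = x^2 + 287

α satisfies α^2 + 287 = 0, so x^2 + 287 annihilates α. Since d = -287 is squarefree and ≠ 1, it is not a perfect square in Q, so x^2 + 287 has no rational root and is therefore irreducible over Q (a degree-2 polynomial over a field is irreducible iff it has no root). Hence m_α(x) = x^2 + 287.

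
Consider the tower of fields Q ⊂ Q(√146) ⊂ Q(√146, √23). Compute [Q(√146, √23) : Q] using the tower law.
[Q(√146, √23) : Q] = 4

[Q(√146):Q] = 2 (min poly x^2 - 146, irreducible since 146 is squarefree > 1). For the top step, suppose √23 ∈ Q(√146), say √23 = c + d√146 with c, d ∈ Q. Squaring: 23 = c^2 + 146d^2 + 2cd√146. Since √146 ∉ Q this forces 2cd = 0. If d = 0 then √23 = c ∈ Q, contradicting 23 squarefree > 1. If c = 0 then 23 = 146d^2, so 146·23 = (146d)^2 is a perfect square in Q — but 146·23 = 3358 is not a perfect square (since 146 and 23 are distinct squarefree integers). Contradiction. Hence √23 ∉ Q(√146), so x^2 - 23 stays irreducible over Q(√146) and [Q(√146, √23) : Q(√146)] = 2. By the tower law, [Q(√146, √23) : Q] = 2 · 2 = 4.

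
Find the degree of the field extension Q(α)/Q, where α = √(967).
[Q(α):Q] = 2

[Q(α):Q] equals the degree of the minimal polynomial of α. Here α^2 = 967 and x^2 - 967 is irreducible (d = 967 is squarefree, ≠ 1, hence not a square), so deg(m_α) = 2. Thus [Q(α):Q] = 2.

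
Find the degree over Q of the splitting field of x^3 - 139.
[K : Q] = 6

The roots of x^3 - 139 are ∛139, ω∛139, ω^2∛139 where ω = e^(2πi/3) is a primitive cube root of unity, so K = Q(∛139, ω). Now [Q(∛139):Q] = 3 (since 139 is not a perfect cube, x^3 - 139 is irreducible) and [Q(ω):Q] = 2. Both 2 and 3 divide [K:Q], and [K:Q] ≤ 3·2 = 6, so [K:Q] = 6. (Equivalently: Q(∛139) ⊂ R but ω ∉ R, so [K : Q(∛139)] = 2.)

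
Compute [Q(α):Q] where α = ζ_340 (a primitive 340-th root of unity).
[Q(α):Q] = 128

The minimal polynomial of ζ_340 over Q is the 340-th cyclotomic polynomial Φ_340(x), which is irreducible over Q and has degree φ(340) = 128. Hence [Q(α):Q] = φ(340) = 128.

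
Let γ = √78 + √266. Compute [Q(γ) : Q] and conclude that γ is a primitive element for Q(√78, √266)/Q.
[Q(γ) : Q] = 4 (equivalently, Q(γ) = Q(√78, √266))

Obviously Q(γ) ⊆ Q(√78, √266), and [Q(√78, √266):Q] = 4 (since 78, 266 are distinct squarefree integers > 1 with 20748 not a perfect square). To show equality we compute the minimal polynomial of γ. From γ = √78 + √266: γ^2 = 78 + 2√(20748) + 266 = 344 + 2√(20748), so γ^2 - 344 = 2√(20748); squaring, (γ^2 - 344)^2 = 4·20748, i.e. γ^4 - 688γ^2 + 118336 - 82992 = 0, i.e. γ^4 - 688γ^2 + 35344 = 0. So γ is a root of x^4 - 688x^2 + 35344. This polynomial is irreducible over Q: it has no rational root (each ±√78 ± √266 is irrational), and any factorization into two quadratics over Q would force √(20748) ∈ Q (pairing opposite roots) or √78, √266 ∈ Q (other pairings), all impossible. Hence [Q(γ):Q] = 4 = [Q(√78, √266):Q], so Q(γ) = Q(√78, √266).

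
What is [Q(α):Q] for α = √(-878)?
[Q(α):Q] = 2

[Q(α):Q] equals the degree of the minimal polynomial of α. Here α^2 = -878 and x^2 + 878 is irreducible (d = -878 is squarefree, ≠ 1, hence not a square), so deg(m_α) = 2. Thus [Q(α):Q] = 2.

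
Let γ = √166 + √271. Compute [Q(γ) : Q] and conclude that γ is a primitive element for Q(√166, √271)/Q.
[Q(γ) : Q] = 4 (equivalently, Q(γ) = Q(√166, √271))

Obviously Q(γ) ⊆ Q(√166, √271), and [Q(√166, √271):Q] = 4 (since 166, 271 are distinct squarefree integers > 1 with 44986 not a perfect square). To show equality we compute the minimal polynomial of γ. From γ = √166 + √271: γ^2 = 166 + 2√(44986) + 271 = 437 + 2√(44986), so γ^2 - 437 = 2√(44986); squaring, (γ^2 - 437)^2 = 4·44986, i.e. γ^4 - 874γ^2 + 190969 - 179944 = 0, i.e. γ^4 - 874γ^2 + 11025 = 0. So γ is a root of x^4 - 874x^2 + 11025. This polynomial is irreducible over Q: it has no rational root (each ±√166 ± √271 is irrational), and any factorization into two quadratics over Q would force √(44986) ∈ Q (pairing opposite roots) or √166, √271 ∈ Q (other pairings), all impossible. Hence [Q(γ):Q] = 4 = [Q(√166, √271):Q], so Q(γ) = Q(√166, √271).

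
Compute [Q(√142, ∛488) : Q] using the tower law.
[Q(√142, ∛488) : Q] = 6

Let L = Q(√142, ∛488). Since Q(√142) ⊂ L and [Q(√142):Q] = 2, the tower law gives 2 | [L:Q]. Likewise Q(∛488) ⊂ L with [Q(∛488):Q] = 3 (because 488 is not a perfect cube), so 3 | [L:Q]. As gcd(2,3) = 1, [L:Q] is divisible by 6. Conversely L is generated over Q by √142 and ∛488, so [L:Q] ≤ 2·3 = 6. Therefore [Q(√142, ∛488) : Q] = 6.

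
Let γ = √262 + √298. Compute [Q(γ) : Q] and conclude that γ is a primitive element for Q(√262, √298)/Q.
[Q(γ) : Q] = 4 (equivalently, Q(γ) = Q(√262, √298))

Obviously Q(γ) ⊆ Q(√262, √298), and [Q(√262, √298):Q] = 4 (since 262, 298 are distinct squarefree integers > 1 with 78076 not a perfect square). To show equality we compute the minimal polynomial of γ. From γ = √262 + √298: γ^2 = 262 + 2√(78076) + 298 = 560 + 2√(78076), so γ^2 - 560 = 2√(78076); squaring, (γ^2 - 560)^2 = 4·78076, i.e. γ^4 - 1120γ^2 + 313600 - 312304 = 0, i.e. γ^4 - 1120γ^2 + 1296 = 0. So γ is a root of x^4 - 1120x^2 + 1296. This polynomial is irreducible over Q: it has no rational root (each ±√262 ± √298 is irrational), and any factorization into two quadratics over Q would force √(78076) ∈ Q (pairing opposite roots) or √262, √298 ∈ Q (other pairings), all impossible. Hence [Q(γ):Q] = 4 = [Q(√262, √298):Q], so Q(γ) = Q(√262, √298).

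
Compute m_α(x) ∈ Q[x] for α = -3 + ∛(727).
m_α(x) = x^3 + 9x^2 + 27x - 700

Set β = α + 3 = ∛(727), so β^3 = 727. Then (α + 3)^3 - 727 = 0, i.e. α is a root of g(x) = (x + 3)^3 - 727 = x^3 + 9x^2 + 27x - 700. Since g(x) = h(x + 3) where h(x) = x^3 - 727, and h is irreducible over Q (because 727 is not a perfect cube, so h has no rational root, and a monic cubic with no rational root is irreducible), g is also irreducible (irreducibility is preserved under the substitution x → x + 3). Hence m_α(x) = x^3 + 9x^2 + 27x - 700.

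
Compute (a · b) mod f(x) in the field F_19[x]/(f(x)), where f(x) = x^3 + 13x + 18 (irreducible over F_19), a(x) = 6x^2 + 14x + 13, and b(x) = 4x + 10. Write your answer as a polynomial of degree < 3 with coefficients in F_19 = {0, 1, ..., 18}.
a · b ≡ 2x^2 + 13x + 2 (mod f(x))

Multiply in F_19[x]: a(x)·b(x) = (6x^2 + 14x + 13)·(4x + 10) = 5x^3 + 2x^2 + 2x + 16. This has degree ≥ 3, so divide by f(x) over F_19: 5x^3 + 2x^2 + 2x + 16 = (5)·(x^3 + 13x + 18) + (2x^2 + 13x + 2). Hence a·b ≡ 2x^2 + 13x + 2 (mod f). (F_19[x]/(f) is a field with 19^3 = 6859 elements since f is irreducible of degree 3.)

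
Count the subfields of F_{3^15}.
F_{3^15} has 4 subfields

The subfields of F_{p^n} are exactly the fields F_{p^d} for d | n (each is the fixed field of the unique index-d subgroup of Gal(F_{p^n}/F_p) ≅ Z/nZ). The divisors of n = 15 are {1, 3, 5, 15}, giving 4 subfields: F_{3^1}, F_{3^3}, F_{3^5}, F_{3^15}.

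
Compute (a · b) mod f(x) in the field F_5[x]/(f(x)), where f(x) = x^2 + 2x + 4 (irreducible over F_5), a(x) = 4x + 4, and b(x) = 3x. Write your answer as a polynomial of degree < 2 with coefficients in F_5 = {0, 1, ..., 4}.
a · b ≡ 3x + 2 (mod f(x))

Multiply in F_5[x]: a(x)·b(x) = (4x + 4)·(3x) = 2x^2 + 2x. This has degree ≥ 2, so divide by f(x) over F_5: 2x^2 + 2x = (2)·(x^2 + 2x + 4) + (3x + 2). Hence a·b ≡ 3x + 2 (mod f). (F_5[x]/(f) is a field with 5^2 = 25 elements since f is irreducible of degree 2.)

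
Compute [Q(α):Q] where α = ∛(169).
[Q(α):Q] = 3

The minimal polynomial of α is x^3 - 169, irreducible over Q since 169 is not a perfect cube (so x^3 - 169 has no rational root). Hence [Q(α):Q] = deg(m_α) = 3.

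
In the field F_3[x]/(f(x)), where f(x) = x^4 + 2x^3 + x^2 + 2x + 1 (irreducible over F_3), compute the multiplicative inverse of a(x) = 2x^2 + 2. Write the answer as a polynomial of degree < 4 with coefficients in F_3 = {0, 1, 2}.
a(x)^(-1) ≡ x^2 + 2x (mod f(x))

Since f is irreducible over F_3, F_3[x]/(f) is a field and a(x) ≠ 0 has an inverse. Apply the extended Euclidean algorithm to f(x) and a(x) in F_3[x]: f(x) = (2x^2 + x)·a(x) + (1). The last nonzero remainder is the constant 1 = gcd(f, a) in F_3. Back-substituting through the division chain expresses 1 = s(x)·a(x) + t(x)·f(x) with s(x) ≡ x^2 + 2x (mod f), so a(x)^(-1) ≡ s(x) = x^2 + 2x (mod f). Check: (2x^2 + 2)·(x^2 + 2x) = 2x^4 + x^3 + 2x^2 + x ≡ 1 (mod x^4 + 2x^3 + x^2 + 2x + 1).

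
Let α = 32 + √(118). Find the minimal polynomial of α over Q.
m_α(x) = x^2 - 64x + 906

From α - 32 = √(118), squaring gives (α - 32)^2 = 118, i.e. α^2 - 64α + 1024 = 118, so α^2 - 64α + 906 = 0. The discriminant of x^2 - 64x + 906 is (-64)^2 - 4·(906) = 4096 - 3624 = 472, and 4·(118) is not a perfect square in Q since 118 is squarefree and ≠ 1. Hence x^2 - 64x + 906 is irreducible over Q and is the minimal polynomial of α.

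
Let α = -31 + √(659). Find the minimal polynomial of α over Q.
m_α(x) = x^2 + 62x + 302

From α + 31 = √(659), squaring gives (α + 31)^2 = 659, i.e. α^2 + 62α + 961 = 659, so α^2 + 62α + 302 = 0. The discriminant of x^2 + 62x + 302 is (62)^2 - 4·(302) = 3844 - 1208 = 2636, and 4·(659) is not a perfect square in Q since 659 is squarefree and ≠ 1. Hence x^2 + 62x + 302 is irreducible over Q and is the minimal polynomial of α.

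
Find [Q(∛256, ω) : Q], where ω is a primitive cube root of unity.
[Q(∛256, ω) : Q] = 6

[Q(∛256):Q] = 3 (min poly x^3 - 256, irreducible since 256 is not a perfect cube). [Q(ω):Q] = 2 (min poly x^2 + x + 1). Since Q(∛256) ⊂ R and ω ∉ R, we have ω ∉ Q(∛256), so x^2 + x + 1 remains irreducible over Q(∛256) and [Q(∛256, ω) : Q(∛256)] = 2. By the tower law, [Q(∛256, ω) : Q] = 3 · 2 = 6. (In fact Q(∛256, ω) is the splitting field of x^3 - 256 over Q.)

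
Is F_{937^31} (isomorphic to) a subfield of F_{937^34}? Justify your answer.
No: F_{937^31} is not a subfield of F_{937^34}

F_{p^m} embeds in F_{p^n} iff m | n. Here 31 ∤ 34 (since 34 = 1·31 + 3 with remainder 3 ≠ 0), so F_{937^31} is not a subfield of F_{937^34}. Equivalently: if it were, the tower law would give 31 = [F_{937^31}:F_937] dividing [F_{937^34}:F_937] = 34, contradiction.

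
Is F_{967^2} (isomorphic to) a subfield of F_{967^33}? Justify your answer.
No: F_{967^2} is not a subfield of F_{967^33}

F_{p^m} embeds in F_{p^n} iff m | n. Here 2 ∤ 33 (since 33 = 16·2 + 1 with remainder 1 ≠ 0), so F_{967^2} is not a subfield of F_{967^33}. Equivalently: if it were, the tower law would give 2 = [F_{967^2}:F_967] dividing [F_{967^33}:F_967] = 33, contradiction.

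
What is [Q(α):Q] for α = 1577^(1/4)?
[Q(α):Q] = 4

α is a root of x^4 - 1577. By Eisenstein's criterion at the prime p = 19 (which divides the constant term 1577 but p^2 = 361 does not, since 1577 is squarefree), x^4 - 1577 is irreducible over Q. Hence [Q(α):Q] = 4.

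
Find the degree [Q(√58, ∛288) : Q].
[Q(√58, ∛288) : Q] = 6

Let L = Q(√58, ∛288). Since Q(√58) ⊂ L and [Q(√58):Q] = 2, the tower law gives 2 | [L:Q]. Likewise Q(∛288) ⊂ L with [Q(∛288):Q] = 3 (because 288 is not a perfect cube), so 3 | [L:Q]. As gcd(2,3) = 1, [L:Q] is divisible by 6. Conversely L is generated over Q by √58 and ∛288, so [L:Q] ≤ 2·3 = 6. Therefore [Q(√58, ∛288) : Q] = 6.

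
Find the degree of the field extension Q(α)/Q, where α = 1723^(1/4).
[Q(α):Q] = 4

α is a root of x^4 - 1723. By Eisenstein's criterion at the prime p = 1723 (which divides the constant term 1723 but p^2 = 2968729 does not, since 1723 is squarefree), x^4 - 1723 is irreducible over Q. Hence [Q(α):Q] = 4.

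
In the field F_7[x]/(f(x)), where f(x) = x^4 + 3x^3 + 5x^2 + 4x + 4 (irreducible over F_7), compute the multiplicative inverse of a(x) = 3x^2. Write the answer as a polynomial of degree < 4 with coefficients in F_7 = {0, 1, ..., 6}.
a(x)^(-1) ≡ 3x^3 + 6x^2 + 6x + 4 (mod f(x))

Since f is irreducible over F_7, F_7[x]/(f) is a field and a(x) ≠ 0 has an inverse. Apply the extended Euclidean algorithm to f(x) and a(x) in F_7[x]: f(x) = (5x^2 + x + 4)·a(x) + (4x + 4);  a(x) = (6x + 1)·(4x + 4) + (3). The last nonzero remainder is the constant 3 = gcd(f, a) in F_7. Back-substituting through the division chain expresses 3 = s(x)·a(x) + t(x)·f(x) with s(x) ≡ 2x^3 + 4x^2 + 4x + 5 (mod f), so (2x^3 + 4x^2 + 4x + 5)·a(x) ≡ 3 (mod f). Multiplying by 3^(-1) ≡ 5 in F_7 gives a(x)^(-1) ≡ 5·(2x^3 + 4x^2 + 4x + 5) ≡ 3x^3 + 6x^2 + 6x + 4 (mod f). Check: (3x^2)·(3x^3 + 6x^2 + 6x + 4) = 2x^5 + 4x^4 + 4x^3 + 5x^2 ≡ 1 (mod x^4 + 3x^3 + 5x^2 + 4x + 4).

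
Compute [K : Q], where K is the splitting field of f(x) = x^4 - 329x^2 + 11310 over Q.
[K : Q] = 4

Solving the quadratic in x^2: x^2 = (329 ± √(329^2 - 4·11310))/2 = (329 ± √63001)/2 = (329 ± 251)/2, giving x^2 = 39 or x^2 = 290. So f(x) = (x^2 - 39)(x^2 - 290) and the roots of f are ±√39, ±√290. Hence the splitting field is K = Q(√39, √290). Since 39 and 290 are distinct squarefree integers > 1, their product 11310 is not a perfect square, so √290 ∉ Q(√39). By the tower law [K:Q] = [Q(√39,√290):Q(√39)] · [Q(√39):Q] = 2 · 2 = 4.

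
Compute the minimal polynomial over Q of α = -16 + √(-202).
m_α(x) = x^2 + 32x + 458

From α + 16 = √(-202), squaring gives (α + 16)^2 = -202, i.e. α^2 + 32α + 256 = -202, so α^2 + 32α + 458 = 0. The discriminant of x^2 + 32x + 458 is (32)^2 - 4·(458) = 1024 - 1832 = -808, and 4·(-202) is not a perfect square in Q since -202 is squarefree and ≠ 1. Hence x^2 + 32x + 458 is irreducible over Q and is the minimal polynomial of α.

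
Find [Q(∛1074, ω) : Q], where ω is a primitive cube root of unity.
[Q(∛1074, ω) : Q] = 6

[Q(∛1074):Q] = 3 (min poly x^3 - 1074, irreducible since 1074 is not a perfect cube). [Q(ω):Q] = 2 (min poly x^2 + x + 1). Since Q(∛1074) ⊂ R and ω ∉ R, we have ω ∉ Q(∛1074), so x^2 + x + 1 remains irreducible over Q(∛1074) and [Q(∛1074, ω) : Q(∛1074)] = 2. By the tower law, [Q(∛1074, ω) : Q] = 3 · 2 = 6. (In fact Q(∛1074, ω) is the splitting field of x^3 - 1074 over Q.)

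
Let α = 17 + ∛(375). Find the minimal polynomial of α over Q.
m_α(x) = x^3 - 51x^2 + 867x - 5288

Set β = α - 17 = ∛(375), so β^3 = 375. Then (α - 17)^3 - 375 = 0, i.e. α is a root of g(x) = (x - 17)^3 - 375 = x^3 - 51x^2 + 867x - 5288. Since g(x) = h(x - 17) where h(x) = x^3 - 375, and h is irreducible over Q (because 375 is not a perfect cube, so h has no rational root, and a monic cubic with no rational root is irreducible), g is also irreducible (irreducibility is preserved under the substitution x → x - 17). Hence m_α(x) = x^3 - 51x^2 + 867x - 5288.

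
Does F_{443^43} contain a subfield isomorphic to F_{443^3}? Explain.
No: F_{443^3} is not a subfield of F_{443^43}

F_{p^m} embeds in F_{p^n} iff m | n. Here 3 ∤ 43 (since 43 = 14·3 + 1 with remainder 1 ≠ 0), so F_{443^3} is not a subfield of F_{443^43}. Equivalently: if it were, the tower law would give 3 = [F_{443^3}:F_443] dividing [F_{443^43}:F_443] = 43, contradiction.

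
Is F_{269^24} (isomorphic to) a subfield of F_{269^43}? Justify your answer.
No: F_{269^24} is not a subfield of F_{269^43}

F_{p^m} embeds in F_{p^n} iff m | n. Here 24 ∤ 43 (since 43 = 1·24 + 19 with remainder 19 ≠ 0), so F_{269^24} is not a subfield of F_{269^43}. Equivalently: if it were, the tower law would give 24 = [F_{269^24}:F_269] dividing [F_{269^43}:F_269] = 43, contradiction.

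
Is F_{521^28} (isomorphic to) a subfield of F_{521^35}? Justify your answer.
No: F_{521^28} is not a subfield of F_{521^35}

F_{p^m} embeds in F_{p^n} iff m | n. Here 28 ∤ 35 (since 35 = 1·28 + 7 with remainder 7 ≠ 0), so F_{521^28} is not a subfield of F_{521^35}. Equivalently: if it were, the tower law would give 28 = [F_{521^28}:F_521] dividing [F_{521^35}:F_521] = 35, contradiction.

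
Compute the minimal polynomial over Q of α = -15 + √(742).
m_α(x) = x^2 + 30x - 517

From α + 15 = √(742), squaring gives (α + 15)^2 = 742, i.e. α^2 + 30α + 225 = 742, so α^2 + 30α - 517 = 0. The discriminant of x^2 + 30x - 517 is (30)^2 - 4·(-517) = 900 + 2068 = 2968, and 4·(742) is not a perfect square in Q since 742 is squarefree and ≠ 1. Hence x^2 + 30x - 517 is irreducible over Q and is the minimal polynomial of α.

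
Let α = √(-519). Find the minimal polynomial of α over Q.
m_α(x) = x^2 + 519

α satisfies α^2 + 519 = 0, so x^2 + 519 annihilates α. Since d = -519 is squarefree and ≠ 1, it is not a perfect square in Q, so x^2 + 519 has no rational root and is therefore irreducible over Q (a degree-2 polynomial over a field is irreducible iff it has no root). Hence m_α(x) = x^2 + 519.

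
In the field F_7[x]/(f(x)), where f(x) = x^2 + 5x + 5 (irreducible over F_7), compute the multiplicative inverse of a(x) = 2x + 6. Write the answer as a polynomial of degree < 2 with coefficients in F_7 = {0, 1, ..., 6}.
a(x)^(-1) ≡ 4x + 1 (mod f(x))

Since f is irreducible over F_7, F_7[x]/(f) is a field and a(x) ≠ 0 has an inverse. Apply the extended Euclidean algorithm to f(x) and a(x) in F_7[x]: f(x) = (4x + 1)·a(x) + (6). The last nonzero remainder is the constant 6 = gcd(f, a) in F_7. Back-substituting through the division chain expresses 6 = s(x)·a(x) + t(x)·f(x) with s(x) ≡ 3x + 6 (mod f), so (3x + 6)·a(x) ≡ 6 (mod f). Multiplying by 6^(-1) ≡ 6 in F_7 gives a(x)^(-1) ≡ 6·(3x + 6) ≡ 4x + 1 (mod f). Check: (2x + 6)·(4x + 1) = x^2 + 5x + 6 ≡ 1 (mod x^2 + 5x + 5).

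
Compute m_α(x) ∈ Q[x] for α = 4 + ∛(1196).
m_α(x) = x^3 - 12x^2 + 48x - 1260

Set β = α - 4 = ∛(1196), so β^3 = 1196. Then (α - 4)^3 - 1196 = 0, i.e. α is a root of g(x) = (x - 4)^3 - 1196 = x^3 - 12x^2 + 48x - 1260. Since g(x) = h(x - 4) where h(x) = x^3 - 1196, and h is irreducible over Q (because 1196 is not a perfect cube, so h has no rational root, and a monic cubic with no rational root is irreducible), g is also irreducible (irreducibility is preserved under the substitution x → x - 4). Hence m_α(x) = x^3 - 12x^2 + 48x - 1260.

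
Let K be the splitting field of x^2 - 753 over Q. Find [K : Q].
[K : Q] = 2

f(x) = x^2 - 753 factors as (x - √753)(x + √753). The splitting field is K = Q(√753). Since 753 is squarefree and > 1, it is not a perfect square, so x^2 - 753 is irreducible over Q and [Q(√753) : Q] = 2. Hence [K : Q] = 2.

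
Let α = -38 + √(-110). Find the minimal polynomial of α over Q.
m_α(x) = x^2 + 76x + 1554

From α + 38 = √(-110), squaring gives (α + 38)^2 = -110, i.e. α^2 + 76α + 1444 = -110, so α^2 + 76α + 1554 = 0. The discriminant of x^2 + 76x + 1554 is (76)^2 - 4·(1554) = 5776 - 6216 = -440, and 4·(-110) is not a perfect square in Q since -110 is squarefree and ≠ 1. Hence x^2 + 76x + 1554 is irreducible over Q and is the minimal polynomial of α.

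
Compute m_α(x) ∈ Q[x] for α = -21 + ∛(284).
m_α(x) = x^3 + 63x^2 + 1323x + 8977

Set β = α + 21 = ∛(284), so β^3 = 284. Then (α + 21)^3 - 284 = 0, i.e. α is a root of g(x) = (x + 21)^3 - 284 = x^3 + 63x^2 + 1323x + 8977. Since g(x) = h(x + 21) where h(x) = x^3 - 284, and h is irreducible over Q (because 284 is not a perfect cube, so h has no rational root, and a monic cubic with no rational root is irreducible), g is also irreducible (irreducibility is preserved under the substitution x → x + 21). Hence m_α(x) = x^3 + 63x^2 + 1323x + 8977.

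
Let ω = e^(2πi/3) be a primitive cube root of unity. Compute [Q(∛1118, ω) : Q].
[Q(∛1118, ω) : Q] = 6

[Q(∛1118):Q] = 3 (min poly x^3 - 1118, irreducible since 1118 is not a perfect cube). [Q(ω):Q] = 2 (min poly x^2 + x + 1). Since Q(∛1118) ⊂ R and ω ∉ R, we have ω ∉ Q(∛1118), so x^2 + x + 1 remains irreducible over Q(∛1118) and [Q(∛1118, ω) : Q(∛1118)] = 2. By the tower law, [Q(∛1118, ω) : Q] = 3 · 2 = 6. (In fact Q(∛1118, ω) is the splitting field of x^3 - 1118 over Q.)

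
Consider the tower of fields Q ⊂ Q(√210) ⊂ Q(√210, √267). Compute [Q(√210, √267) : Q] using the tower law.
[Q(√210, √267) : Q] = 4

[Q(√210):Q] = 2 (min poly x^2 - 210, irreducible since 210 is squarefree > 1). For the top step, suppose √267 ∈ Q(√210), say √267 = c + d√210 with c, d ∈ Q. Squaring: 267 = c^2 + 210d^2 + 2cd√210. Since √210 ∉ Q this forces 2cd = 0. If d = 0 then √267 = c ∈ Q, contradicting 267 squarefree > 1. If c = 0 then 267 = 210d^2, so 210·267 = (210d)^2 is a perfect square in Q — but 210·267 = 56070 is not a perfect square (since 210 and 267 are distinct squarefree integers). Contradiction. Hence √267 ∉ Q(√210), so x^2 - 267 stays irreducible over Q(√210) and [Q(√210, √267) : Q(√210)] = 2. By the tower law, [Q(√210, √267) : Q] = 2 · 2 = 4.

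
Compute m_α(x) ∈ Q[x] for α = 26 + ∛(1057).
m_α(x) = x^3 - 78x^2 + 2028x - 18633

Set β = α - 26 = ∛(1057), so β^3 = 1057. Then (α - 26)^3 - 1057 = 0, i.e. α is a root of g(x) = (x - 26)^3 - 1057 = x^3 - 78x^2 + 2028x - 18633. Since g(x) = h(x - 26) where h(x) = x^3 - 1057, and h is irreducible over Q (because 1057 is not a perfect cube, so h has no rational root, and a monic cubic with no rational root is irreducible), g is also irreducible (irreducibility is preserved under the substitution x → x - 26). Hence m_α(x) = x^3 - 78x^2 + 2028x - 18633.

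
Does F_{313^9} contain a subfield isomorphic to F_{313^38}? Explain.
No: F_{313^38} is not a subfield of F_{313^9}

F_{p^m} embeds in F_{p^n} iff m | n. Here 38 ∤ 9 (since 9 = 0·38 + 9 with remainder 9 ≠ 0), so F_{313^38} is not a subfield of F_{313^9}. Equivalently: if it were, the tower law would give 38 = [F_{313^38}:F_313] dividing [F_{313^9}:F_313] = 9, contradiction.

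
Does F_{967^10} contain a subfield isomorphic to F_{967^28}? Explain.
No: F_{967^28} is not a subfield of F_{967^10}

F_{p^m} embeds in F_{p^n} iff m | n. Here 28 ∤ 10 (since 10 = 0·28 + 10 with remainder 10 ≠ 0), so F_{967^28} is not a subfield of F_{967^10}. Equivalently: if it were, the tower law would give 28 = [F_{967^28}:F_967] dividing [F_{967^10}:F_967] = 10, contradiction.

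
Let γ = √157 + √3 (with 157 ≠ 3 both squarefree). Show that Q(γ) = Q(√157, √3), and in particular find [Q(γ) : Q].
[Q(γ) : Q] = 4 (equivalently, Q(γ) = Q(√157, √3))

Obviously Q(γ) ⊆ Q(√157, √3), and [Q(√157, √3):Q] = 4 (since 157, 3 are distinct squarefree integers > 1 with 471 not a perfect square). To show equality we compute the minimal polynomial of γ. From γ = √157 + √3: γ^2 = 157 + 2√(471) + 3 = 160 + 2√(471), so γ^2 - 160 = 2√(471); squaring, (γ^2 - 160)^2 = 4·471, i.e. γ^4 - 320γ^2 + 25600 - 1884 = 0, i.e. γ^4 - 320γ^2 + 23716 = 0. So γ is a root of x^4 - 320x^2 + 23716. This polynomial is irreducible over Q: it has no rational root (each ±√157 ± √3 is irrational), and any factorization into two quadratics over Q would force √(471) ∈ Q (pairing opposite roots) or √157, √3 ∈ Q (other pairings), all impossible. Hence [Q(γ):Q] = 4 = [Q(√157, √3):Q], so Q(γ) = Q(√157, √3).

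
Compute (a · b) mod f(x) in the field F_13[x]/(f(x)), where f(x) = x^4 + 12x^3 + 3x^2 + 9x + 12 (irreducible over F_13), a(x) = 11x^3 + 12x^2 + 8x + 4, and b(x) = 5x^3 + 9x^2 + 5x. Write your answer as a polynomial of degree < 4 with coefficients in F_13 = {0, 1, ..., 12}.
a · b ≡ 8x^3 + 10x^2 + 7x + 5 (mod f(x))

Multiply in F_13[x]: a(x)·b(x) = (11x^3 + 12x^2 + 8x + 4)·(5x^3 + 9x^2 + 5x) = 3x^6 + 3x^5 + 8x^4 + 9x^3 + 11x^2 + 7x. This has degree ≥ 4, so divide by f(x) over F_13: 3x^6 + 3x^5 + 8x^4 + 9x^3 + 11x^2 + 7x = (3x^2 + 6x + 5)·(x^4 + 12x^3 + 3x^2 + 9x + 12) + (8x^3 + 10x^2 + 7x + 5). Hence a·b ≡ 8x^3 + 10x^2 + 7x + 5 (mod f). (F_13[x]/(f) is a field with 13^4 = 28561 elements since f is irreducible of degree 4.)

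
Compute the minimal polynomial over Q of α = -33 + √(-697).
m_α(x) = x^2 + 66x + 1786

From α + 33 = √(-697), squaring gives (α + 33)^2 = -697, i.e. α^2 + 66α + 1089 = -697, so α^2 + 66α + 1786 = 0. The discriminant of x^2 + 66x + 1786 is (66)^2 - 4·(1786) = 4356 - 7144 = -2788, and 4·(-697) is not a perfect square in Q since -697 is squarefree and ≠ 1. Hence x^2 + 66x + 1786 is irreducible over Q and is the minimal polynomial of α.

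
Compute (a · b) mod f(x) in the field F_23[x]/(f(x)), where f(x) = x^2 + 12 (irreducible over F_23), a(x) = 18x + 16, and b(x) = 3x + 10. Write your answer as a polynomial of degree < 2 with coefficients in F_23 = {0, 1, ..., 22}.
a · b ≡ 21x + 18 (mod f(x))

Multiply in F_23[x]: a(x)·b(x) = (18x + 16)·(3x + 10) = 8x^2 + 21x + 22. This has degree ≥ 2, so divide by f(x) over F_23: 8x^2 + 21x + 22 = (8)·(x^2 + 12) + (21x + 18). Hence a·b ≡ 21x + 18 (mod f). (F_23[x]/(f) is a field with 23^2 = 529 elements since f is irreducible of degree 2.)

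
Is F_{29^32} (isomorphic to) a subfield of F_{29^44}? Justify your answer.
No: F_{29^32} is not a subfield of F_{29^44}

F_{p^m} embeds in F_{p^n} iff m | n. Here 32 ∤ 44 (since 44 = 1·32 + 12 with remainder 12 ≠ 0), so F_{29^32} is not a subfield of F_{29^44}. Equivalently: if it were, the tower law would give 32 = [F_{29^32}:F_29] dividing [F_{29^44}:F_29] = 44, contradiction.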